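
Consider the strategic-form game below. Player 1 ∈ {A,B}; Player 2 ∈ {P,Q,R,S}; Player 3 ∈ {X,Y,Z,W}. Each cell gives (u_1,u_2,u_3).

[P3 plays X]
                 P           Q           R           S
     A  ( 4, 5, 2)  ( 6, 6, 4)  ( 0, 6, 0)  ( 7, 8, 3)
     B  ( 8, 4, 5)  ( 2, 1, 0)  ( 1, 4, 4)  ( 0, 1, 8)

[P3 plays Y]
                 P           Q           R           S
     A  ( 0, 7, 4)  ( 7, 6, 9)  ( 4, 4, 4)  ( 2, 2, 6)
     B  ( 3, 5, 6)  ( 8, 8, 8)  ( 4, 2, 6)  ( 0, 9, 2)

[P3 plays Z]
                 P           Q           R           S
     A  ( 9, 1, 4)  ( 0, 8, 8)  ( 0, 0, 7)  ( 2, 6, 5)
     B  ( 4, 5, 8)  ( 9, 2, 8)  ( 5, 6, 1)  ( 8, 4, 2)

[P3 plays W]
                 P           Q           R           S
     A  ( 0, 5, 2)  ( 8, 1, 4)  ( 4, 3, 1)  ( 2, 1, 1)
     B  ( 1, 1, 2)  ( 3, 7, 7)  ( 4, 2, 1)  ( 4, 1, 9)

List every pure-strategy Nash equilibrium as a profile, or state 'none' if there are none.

PSNE: ∅

(A,P,X): not NE [P1→B gives 8>4; P2→S gives 8>5; P3→Z gives 4>2]
(A,P,Y): not NE [P1→B gives 3>0]
(A,P,Z): not NE [P2→Q gives 8>1]
(A,P,W): not NE [P1→B gives 1>0; P3→Z gives 4>2]
(A,Q,X): not NE [P2→S gives 8>6; P3→Y gives 9>4]
(A,Q,Y): not NE [P1→B gives 8>7; P2→P gives 7>6]
(A,Q,Z): not NE [P1→B gives 9>0; P3→Y gives 9>8]
(A,Q,W): not NE [P2→P gives 5>1; P3→Y gives 9>4]
(A,R,X): not NE [P1→B gives 1>0; P2→S gives 8>6; P3→Z gives 7>0]
(A,R,Y): not NE [P2→P gives 7>4; P3→Z gives 7>4]
(A,R,Z): not NE [P1→B gives 5>0; P2→Q gives 8>0]
(A,R,W): not NE [P2→P gives 5>3; P3→Z gives 7>1]
(A,S,X): not NE [P3→Y gives 6>3]
(A,S,Y): not NE [P2→P gives 7>2]
(A,S,Z): not NE [P1→B gives 8>2; P2→Q gives 8>6; P3→Y gives 6>5]
(A,S,W): not NE [P1→B gives 4>2; P2→P gives 5>1; P3→Y gives 6>1]
(B,P,X): not NE [P3→Z gives 8>5]
(B,P,Y): not NE [P2→S gives 9>5; P3→Z gives 8>6]
(B,P,Z): not NE [P1→A gives 9>4; P2→R gives 6>5]
(B,P,W): not NE [P2→Q gives 7>1; P3→Z gives 8>2]
(B,Q,X): not NE [P1→A gives 6>2; P2→R gives 4>1; P3→Z gives 8>0]
(B,Q,Y): not NE [P2→S gives 9>8]
(B,Q,Z): not NE [P2→R gives 6>2]
(B,Q,W): not NE [P1→A gives 8>3; P3→Z gives 8>7]
(B,R,X): not NE [P3→Y gives 6>4]
(B,R,Y): not NE [P2→S gives 9>2]
(B,R,Z): not NE [P3→Y gives 6>1]
(B,R,W): not NE [P2→Q gives 7>2; P3→Y gives 6>1]
(B,S,X): not NE [P1→A gives 7>0; P2→R gives 4>1; P3→W gives 9>8]
(B,S,Y): not NE [P1→A gives 2>0; P3→W gives 9>2]
(B,S,Z): not NE [P2→R gives 6>4; P3→W gives 9>2]
(B,S,W): not NE [P2→Q gives 7>1]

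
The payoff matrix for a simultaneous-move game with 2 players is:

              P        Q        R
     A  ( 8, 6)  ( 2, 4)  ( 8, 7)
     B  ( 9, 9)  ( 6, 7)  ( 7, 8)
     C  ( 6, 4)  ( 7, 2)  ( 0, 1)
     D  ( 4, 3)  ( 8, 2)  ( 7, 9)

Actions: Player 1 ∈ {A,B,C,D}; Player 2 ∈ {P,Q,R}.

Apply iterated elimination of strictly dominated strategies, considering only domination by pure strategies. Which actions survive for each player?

Survivors P1:{A,B} P2:{P,R}

P2 drop Q (P beats it: A:6>4 B:9>7 C:4>2 D:3>2)
P1 drop C (A beats it: P:8>6 R:8>0)
P1 drop D (A beats it: P:8>4 R:8>7)
P1→{A,B} P2→{P,R}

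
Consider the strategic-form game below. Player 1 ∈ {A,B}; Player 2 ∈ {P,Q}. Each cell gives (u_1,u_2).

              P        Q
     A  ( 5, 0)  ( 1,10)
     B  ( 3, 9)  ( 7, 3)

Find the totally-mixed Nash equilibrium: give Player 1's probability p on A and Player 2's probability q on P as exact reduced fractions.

P1 indiff ⇒ q·5+(1-q)·1 = q·3+(1-q)·7 ⇒ q(2) = (1-q)(6) ⇒ q = 3/4
P2 indiff ⇒ p·0+(1-p)·9 = p·10+(1-p)·3 ⇒ p(-10) = (1-p)(-6) ⇒ p = 3/8

(p,q) = (3/8, 3/4)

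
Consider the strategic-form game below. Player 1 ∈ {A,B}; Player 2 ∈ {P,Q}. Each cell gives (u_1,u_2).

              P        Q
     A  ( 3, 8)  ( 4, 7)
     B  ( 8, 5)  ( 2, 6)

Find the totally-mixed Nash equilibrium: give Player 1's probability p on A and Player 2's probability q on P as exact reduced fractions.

P1 indiff ⇒ q·3+(1-q)·4 = q·8+(1-q)·2 ⇒ q(-5) = (1-q)(-2) ⇒ q = 2/7
P2 indiff ⇒ p·8+(1-p)·5 = p·7+(1-p)·6 ⇒ p(1) = (1-p)(1) ⇒ p = 1/2

(p,q) = (1/2, 2/7)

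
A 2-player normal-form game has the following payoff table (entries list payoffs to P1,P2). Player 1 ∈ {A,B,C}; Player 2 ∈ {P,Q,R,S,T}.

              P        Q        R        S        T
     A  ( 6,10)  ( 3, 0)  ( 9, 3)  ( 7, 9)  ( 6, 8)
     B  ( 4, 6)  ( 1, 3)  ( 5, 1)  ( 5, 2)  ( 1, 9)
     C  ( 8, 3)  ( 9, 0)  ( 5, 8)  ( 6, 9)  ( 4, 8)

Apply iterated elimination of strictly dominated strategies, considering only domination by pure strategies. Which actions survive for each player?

Survivors P1:{A,C} P2:{P,S}

P1 drop B (A beats it: P:6>4 Q:3>1 R:9>5 S:7>5 T:6>1)
P2 drop Q (P beats it: A:10>0 C:3>0)
P2 drop R (S beats it: A:9>3 C:9>8)
P2 drop T (S beats it: A:9>8 C:9>8)
P1→{A,C} P2→{P,S}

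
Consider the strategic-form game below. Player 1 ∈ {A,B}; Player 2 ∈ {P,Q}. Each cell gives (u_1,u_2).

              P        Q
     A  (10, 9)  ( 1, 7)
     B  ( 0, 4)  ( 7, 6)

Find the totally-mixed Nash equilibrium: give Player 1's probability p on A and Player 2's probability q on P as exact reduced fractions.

p=1/2, q=3/8

P1 indiff ⇒ q·10+(1-q)·1 = q·0+(1-q)·7 ⇒ q(10) = (1-q)(6) ⇒ q = 3/8
P2 indiff ⇒ p·9+(1-p)·4 = p·7+(1-p)·6 ⇒ p(2) = (1-p)(2) ⇒ p = 1/2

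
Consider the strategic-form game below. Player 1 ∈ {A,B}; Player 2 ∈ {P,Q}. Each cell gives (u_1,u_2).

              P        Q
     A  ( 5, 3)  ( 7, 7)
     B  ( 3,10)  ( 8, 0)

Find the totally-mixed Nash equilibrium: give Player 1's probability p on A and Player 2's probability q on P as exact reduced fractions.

(p,q) = (5/7, 1/3)

P1 indiff ⇒ q·5+(1-q)·7 = q·3+(1-q)·8 ⇒ q(2) = (1-q)(1) ⇒ q = 1/3
P2 indiff ⇒ p·3+(1-p)·10 = p·7+(1-p)·0 ⇒ p(-4) = (1-p)(-10) ⇒ p = 5/7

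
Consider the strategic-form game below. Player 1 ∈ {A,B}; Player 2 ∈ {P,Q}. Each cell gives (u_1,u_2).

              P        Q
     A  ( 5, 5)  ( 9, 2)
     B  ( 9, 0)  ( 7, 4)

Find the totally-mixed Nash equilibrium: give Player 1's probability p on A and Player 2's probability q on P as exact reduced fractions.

P1 mixes 4/7 on A; P2 mixes 1/3 on P

P1 indiff ⇒ q·5+(1-q)·9 = q·9+(1-q)·7 ⇒ q(-4) = (1-q)(-2) ⇒ q = 1/3
P2 indiff ⇒ p·5+(1-p)·0 = p·2+(1-p)·4 ⇒ p(3) = (1-p)(4) ⇒ p = 4/7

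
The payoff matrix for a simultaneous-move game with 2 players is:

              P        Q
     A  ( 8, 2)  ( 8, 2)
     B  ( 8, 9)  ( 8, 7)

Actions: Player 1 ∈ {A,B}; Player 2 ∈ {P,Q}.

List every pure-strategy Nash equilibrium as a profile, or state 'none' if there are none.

NE set: (A,P), (A,Q), (B,P)

(A,P): NE
(A,Q): NE
(B,P): NE
(B,Q): not NE [P2→P gives 9>7]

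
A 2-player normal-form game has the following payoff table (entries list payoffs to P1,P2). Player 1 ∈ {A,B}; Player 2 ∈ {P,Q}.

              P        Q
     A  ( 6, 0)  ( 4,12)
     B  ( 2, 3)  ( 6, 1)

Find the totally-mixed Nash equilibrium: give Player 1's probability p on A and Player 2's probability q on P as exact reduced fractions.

P1 indiff ⇒ q·6+(1-q)·4 = q·2+(1-q)·6 ⇒ q(4) = (1-q)(2) ⇒ q = 1/3
P2 indiff ⇒ p·0+(1-p)·3 = p·12+(1-p)·1 ⇒ p(-12) = (1-p)(-2) ⇒ p = 1/7

p=1/7, q=1/3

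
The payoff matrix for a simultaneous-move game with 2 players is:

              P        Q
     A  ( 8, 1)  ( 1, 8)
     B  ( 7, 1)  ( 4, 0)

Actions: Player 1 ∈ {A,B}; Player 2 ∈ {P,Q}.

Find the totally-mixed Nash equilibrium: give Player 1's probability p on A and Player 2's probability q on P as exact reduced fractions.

P1 indiff ⇒ q·8+(1-q)·1 = q·7+(1-q)·4 ⇒ q(1) = (1-q)(3) ⇒ q = 3/4
P2 indiff ⇒ p·1+(1-p)·1 = p·8+(1-p)·0 ⇒ p(-7) = (1-p)(-1) ⇒ p = 1/8

(p,q) = (1/8, 3/4)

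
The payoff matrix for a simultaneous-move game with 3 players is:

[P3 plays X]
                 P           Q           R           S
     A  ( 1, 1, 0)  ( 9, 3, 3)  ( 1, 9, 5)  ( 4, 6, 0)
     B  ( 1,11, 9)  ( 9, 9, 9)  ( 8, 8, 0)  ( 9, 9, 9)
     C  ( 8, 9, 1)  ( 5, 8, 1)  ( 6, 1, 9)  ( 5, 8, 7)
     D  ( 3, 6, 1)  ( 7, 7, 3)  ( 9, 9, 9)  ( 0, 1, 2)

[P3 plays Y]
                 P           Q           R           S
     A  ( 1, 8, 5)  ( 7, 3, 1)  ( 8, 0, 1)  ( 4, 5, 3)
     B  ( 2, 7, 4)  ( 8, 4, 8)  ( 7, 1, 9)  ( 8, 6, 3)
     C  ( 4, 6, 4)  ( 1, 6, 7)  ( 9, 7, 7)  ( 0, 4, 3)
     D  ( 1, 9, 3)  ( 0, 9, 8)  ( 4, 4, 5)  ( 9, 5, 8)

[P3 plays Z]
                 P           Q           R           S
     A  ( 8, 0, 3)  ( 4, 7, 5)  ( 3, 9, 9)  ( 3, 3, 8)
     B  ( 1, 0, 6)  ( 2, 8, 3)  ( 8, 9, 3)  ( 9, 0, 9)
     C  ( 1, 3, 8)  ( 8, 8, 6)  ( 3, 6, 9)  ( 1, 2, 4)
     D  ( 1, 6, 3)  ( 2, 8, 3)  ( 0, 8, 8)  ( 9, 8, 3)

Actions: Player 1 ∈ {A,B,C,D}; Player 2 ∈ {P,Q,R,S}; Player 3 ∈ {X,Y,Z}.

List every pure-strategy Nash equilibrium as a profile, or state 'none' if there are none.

(A,P,X): not NE [P1→C gives 8>1; P2→R gives 9>1; P3→Y gives 5>0]
(A,P,Y): not NE [P1→C gives 4>1]
(A,P,Z): not NE [P2→R gives 9>0; P3→Y gives 5>3]
(A,Q,X): not NE [P2→R gives 9>3; P3→Z gives 5>3]
(A,Q,Y): not NE [P1→B gives 8>7; P2→P gives 8>3; P3→Z gives 5>1]
(A,Q,Z): not NE [P1→C gives 8>4; P2→R gives 9>7]
(A,R,X): not NE [P1→D gives 9>1; P3→Z gives 9>5]
(A,R,Y): not NE [P1→C gives 9>8; P2→P gives 8>0; P3→Z gives 9>1]
(A,R,Z): not NE [P1→B gives 8>3]
(A,S,X): not NE [P1→B gives 9>4; P2→R gives 9>6; P3→Z gives 8>0]
(A,S,Y): not NE [P1→D gives 9>4; P2→P gives 8>5; P3→Z gives 8>3]
(A,S,Z): not NE [P1→D gives 9>3; P2→R gives 9>3]
(B,P,X): not NE [P1→C gives 8>1]
(B,P,Y): not NE [P1→C gives 4>2; P3→X gives 9>4]
(B,P,Z): not NE [P1→A gives 8>1; P2→R gives 9>0; P3→X gives 9>6]
(B,Q,X): not NE [P2→P gives 11>9]
(B,Q,Y): not NE [P2→P gives 7>4; P3→X gives 9>8]
(B,Q,Z): not NE [P1→C gives 8>2; P2→R gives 9>8; P3→X gives 9>3]
(B,R,X): not NE [P1→D gives 9>8; P2→P gives 11>8; P3→Y gives 9>0]
(B,R,Y): not NE [P1→C gives 9>7; P2→P gives 7>1]
(B,R,Z): not NE [P3→Y gives 9>3]
(B,S,X): not NE [P2→P gives 11>9]
(B,S,Y): not NE [P1→D gives 9>8; P2→P gives 7>6; P3→Z gives 9>3]
(B,S,Z): not NE [P2→R gives 9>0]
(C,P,X): not NE [P3→Z gives 8>1]
(C,P,Y): not NE [P2→R gives 7>6; P3→Z gives 8>4]
(C,P,Z): not NE [P1→A gives 8>1; P2→Q gives 8>3]
(C,Q,X): not NE [P1→B gives 9>5; P2→P gives 9>8; P3→Y gives 7>1]
(C,Q,Y): not NE [P1→B gives 8>1; P2→R gives 7>6]
(C,Q,Z): not NE [P3→Y gives 7>6]
(C,R,X): not NE [P1→D gives 9>6; P2→P gives 9>1]
(C,R,Y): not NE [P3→Z gives 9>7]
(C,R,Z): not NE [P1→B gives 8>3; P2→Q gives 8>6]
(C,S,X): not NE [P1→B gives 9>5; P2→P gives 9>8]
(C,S,Y): not NE [P1→D gives 9>0; P2→R gives 7>4; P3→X gives 7>3]
(C,S,Z): not NE [P1→D gives 9>1; P2→Q gives 8>2; P3→X gives 7>4]
(D,P,X): not NE [P1→C gives 8>3; P2→R gives 9>6; P3→Z gives 3>1]
(D,P,Y): not NE [P1→C gives 4>1]
(D,P,Z): not NE [P1→A gives 8>1; P2→S gives 8>6]
(D,Q,X): not NE [P1→B gives 9>7; P2→R gives 9>7; P3→Y gives 8>3]
(D,Q,Y): not NE [P1→B gives 8>0]
(D,Q,Z): not NE [P1→C gives 8>2; P3→Y gives 8>3]
(D,R,X): NE
(D,R,Y): not NE [P1→C gives 9>4; P2→Q gives 9>4; P3→X gives 9>5]
(D,R,Z): not NE [P1→B gives 8>0; P3→X gives 9>8]
(D,S,X): not NE [P1→B gives 9>0; P2→R gives 9>1; P3→Y gives 8>2]
(D,S,Y): not NE [P2→Q gives 9>5]
(D,S,Z): not NE [P3→Y gives 8>3]

NE set: (D,R,X)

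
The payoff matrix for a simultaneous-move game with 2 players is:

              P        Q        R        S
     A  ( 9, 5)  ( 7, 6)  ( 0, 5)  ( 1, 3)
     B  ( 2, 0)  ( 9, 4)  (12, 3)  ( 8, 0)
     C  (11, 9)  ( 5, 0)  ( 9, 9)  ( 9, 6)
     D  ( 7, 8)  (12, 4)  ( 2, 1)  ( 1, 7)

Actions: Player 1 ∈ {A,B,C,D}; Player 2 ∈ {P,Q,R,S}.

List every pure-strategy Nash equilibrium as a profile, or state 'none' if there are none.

(A,P): not NE [P1→C gives 11>9; P2→Q gives 6>5]
(A,Q): not NE [P1→D gives 12>7]
(A,R): not NE [P1→B gives 12>0; P2→Q gives 6>5]
(A,S): not NE [P1→C gives 9>1; P2→Q gives 6>3]
(B,P): not NE [P1→C gives 11>2; P2→Q gives 4>0]
(B,Q): not NE [P1→D gives 12>9]
(B,R): not NE [P2→Q gives 4>3]
(B,S): not NE [P1→C gives 9>8; P2→Q gives 4>0]
(C,P): NE
(C,Q): not NE [P1→D gives 12>5; P2→R gives 9>0]
(C,R): not NE [P1→B gives 12>9]
(C,S): not NE [P2→R gives 9>6]
(D,P): not NE [P1→C gives 11>7]
(D,Q): not NE [P2→P gives 8>4]
(D,R): not NE [P1→B gives 12>2; P2→P gives 8>1]
(D,S): not NE [P1→C gives 9>1; P2→P gives 8>7]

PSNE = {(C,P)}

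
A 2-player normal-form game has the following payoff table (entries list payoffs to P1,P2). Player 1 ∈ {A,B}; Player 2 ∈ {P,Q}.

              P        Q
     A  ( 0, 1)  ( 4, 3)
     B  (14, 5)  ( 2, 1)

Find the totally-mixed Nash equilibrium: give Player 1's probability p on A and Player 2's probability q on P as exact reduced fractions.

p=2/3, q=1/8

P1 indiff ⇒ q·0+(1-q)·4 = q·14+(1-q)·2 ⇒ q(-14) = (1-q)(-2) ⇒ q = 1/8
P2 indiff ⇒ p·1+(1-p)·5 = p·3+(1-p)·1 ⇒ p(-2) = (1-p)(-4) ⇒ p = 2/3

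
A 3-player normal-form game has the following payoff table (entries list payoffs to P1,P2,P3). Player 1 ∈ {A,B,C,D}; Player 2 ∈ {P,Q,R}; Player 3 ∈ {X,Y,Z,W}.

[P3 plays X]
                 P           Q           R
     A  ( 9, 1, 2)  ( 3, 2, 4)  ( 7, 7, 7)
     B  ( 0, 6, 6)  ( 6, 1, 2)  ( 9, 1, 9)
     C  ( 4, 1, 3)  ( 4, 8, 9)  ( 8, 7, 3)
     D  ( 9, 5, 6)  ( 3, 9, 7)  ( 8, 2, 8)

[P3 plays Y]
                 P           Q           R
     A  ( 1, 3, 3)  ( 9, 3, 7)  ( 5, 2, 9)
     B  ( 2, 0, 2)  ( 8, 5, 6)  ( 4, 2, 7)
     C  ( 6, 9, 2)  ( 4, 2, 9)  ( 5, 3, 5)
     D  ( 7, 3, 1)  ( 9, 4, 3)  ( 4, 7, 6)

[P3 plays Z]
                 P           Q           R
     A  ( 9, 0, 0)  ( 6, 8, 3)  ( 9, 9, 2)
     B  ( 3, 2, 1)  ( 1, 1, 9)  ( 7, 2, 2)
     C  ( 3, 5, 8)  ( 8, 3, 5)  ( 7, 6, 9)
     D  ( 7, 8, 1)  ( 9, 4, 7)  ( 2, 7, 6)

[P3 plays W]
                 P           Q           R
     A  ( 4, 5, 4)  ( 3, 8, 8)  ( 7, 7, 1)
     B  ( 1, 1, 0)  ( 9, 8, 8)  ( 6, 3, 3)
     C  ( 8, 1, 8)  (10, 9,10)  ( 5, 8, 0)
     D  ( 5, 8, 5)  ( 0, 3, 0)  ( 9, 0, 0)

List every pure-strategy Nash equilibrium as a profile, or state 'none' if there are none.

Nash profiles: (C,Q,W)

(A,P,X): not NE [P2→R gives 7>1; P3→W gives 4>2]
(A,P,Y): not NE [P1→D gives 7>1; P3→W gives 4>3]
(A,P,Z): not NE [P2→R gives 9>0; P3→W gives 4>0]
(A,P,W): not NE [P1→C gives 8>4; P2→Q gives 8>5]
(A,Q,X): not NE [P1→B gives 6>3; P2→R gives 7>2; P3→W gives 8>4]
(A,Q,Y): not NE [P3→W gives 8>7]
(A,Q,Z): not NE [P1→D gives 9>6; P2→R gives 9>8; P3→W gives 8>3]
(A,Q,W): not NE [P1→C gives 10>3]
(A,R,X): not NE [P1→B gives 9>7; P3→Y gives 9>7]
(A,R,Y): not NE [P2→Q gives 3>2]
(A,R,Z): not NE [P3→Y gives 9>2]
(A,R,W): not NE [P1→D gives 9>7; P2→Q gives 8>7; P3→Y gives 9>1]
(B,P,X): not NE [P1→D gives 9>0]
(B,P,Y): not NE [P1→D gives 7>2; P2→Q gives 5>0; P3→X gives 6>2]
(B,P,Z): not NE [P1→A gives 9>3; P3→X gives 6>1]
(B,P,W): not NE [P1→C gives 8>1; P2→Q gives 8>1; P3→X gives 6>0]
(B,Q,X): not NE [P2→P gives 6>1; P3→Z gives 9>2]
(B,Q,Y): not NE [P1→D gives 9>8; P3→Z gives 9>6]
(B,Q,Z): not NE [P1→D gives 9>1; P2→R gives 2>1]
(B,Q,W): not NE [P1→C gives 10>9; P3→Z gives 9>8]
(B,R,X): not NE [P2→P gives 6>1]
(B,R,Y): not NE [P1→C gives 5>4; P2→Q gives 5>2; P3→X gives 9>7]
(B,R,Z): not NE [P1→A gives 9>7; P3→X gives 9>2]
(B,R,W): not NE [P1→D gives 9>6; P2→Q gives 8>3; P3→X gives 9>3]
(C,P,X): not NE [P1→D gives 9>4; P2→Q gives 8>1; P3→W gives 8>3]
(C,P,Y): not NE [P1→D gives 7>6; P3→W gives 8>2]
(C,P,Z): not NE [P1→A gives 9>3; P2→R gives 6>5]
(C,P,W): not NE [P2→Q gives 9>1]
(C,Q,X): not NE [P1→B gives 6>4; P3→W gives 10>9]
(C,Q,Y): not NE [P1→D gives 9>4; P2→P gives 9>2; P3→W gives 10>9]
(C,Q,Z): not NE [P1→D gives 9>8; P2→R gives 6>3; P3→W gives 10>5]
(C,Q,W): NE
(C,R,X): not NE [P1→B gives 9>8; P2→Q gives 8>7; P3→Z gives 9>3]
(C,R,Y): not NE [P2→P gives 9>3; P3→Z gives 9>5]
(C,R,Z): not NE [P1→A gives 9>7]
(C,R,W): not NE [P1→D gives 9>5; P2→Q gives 9>8; P3→Z gives 9>0]
(D,P,X): not NE [P2→Q gives 9>5]
(D,P,Y): not NE [P2→R gives 7>3; P3→X gives 6>1]
(D,P,Z): not NE [P1→A gives 9>7; P3→X gives 6>1]
(D,P,W): not NE [P1→C gives 8>5; P3→X gives 6>5]
(D,Q,X): not NE [P1→B gives 6>3]
(D,Q,Y): not NE [P2→R gives 7>4; P3→Z gives 7>3]
(D,Q,Z): not NE [P2→P gives 8>4]
(D,Q,W): not NE [P1→C gives 10>0; P2→P gives 8>3; P3→Z gives 7>0]
(D,R,X): not NE [P1→B gives 9>8; P2→Q gives 9>2]
(D,R,Y): not NE [P1→C gives 5>4; P3→X gives 8>6]
(D,R,Z): not NE [P1→A gives 9>2; P2→P gives 8>7; P3→X gives 8>6]
(D,R,W): not NE [P2→P gives 8>0; P3→X gives 8>0]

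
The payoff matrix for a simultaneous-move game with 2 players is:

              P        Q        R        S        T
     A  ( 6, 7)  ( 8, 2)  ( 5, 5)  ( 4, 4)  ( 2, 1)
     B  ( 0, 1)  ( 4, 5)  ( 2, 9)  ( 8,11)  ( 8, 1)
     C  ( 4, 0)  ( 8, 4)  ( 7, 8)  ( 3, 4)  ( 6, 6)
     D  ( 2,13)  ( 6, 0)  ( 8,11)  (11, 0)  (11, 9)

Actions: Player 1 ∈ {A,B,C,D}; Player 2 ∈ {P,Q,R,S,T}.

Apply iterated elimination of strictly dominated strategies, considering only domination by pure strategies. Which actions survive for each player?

Remaining: P1:{A,C,D} P2:{P,R}

P1 drop B (D beats it: P:2>0 Q:6>4 R:8>2 S:11>8 T:11>8)
P2 drop Q (R beats it: A:5>2 C:8>4 D:11>0)
P2 drop S (R beats it: A:5>4 C:8>4 D:11>0)
P2 drop T (R beats it: A:5>1 C:8>6 D:11>9)
P1→{A,C,D} P2→{P,R}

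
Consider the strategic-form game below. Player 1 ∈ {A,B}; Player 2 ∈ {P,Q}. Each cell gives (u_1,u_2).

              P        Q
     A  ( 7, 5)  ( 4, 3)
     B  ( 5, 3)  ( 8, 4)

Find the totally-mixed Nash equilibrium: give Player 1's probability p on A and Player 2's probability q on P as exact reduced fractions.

(p,q) = (1/3, 2/3)

P1 indiff ⇒ q·7+(1-q)·4 = q·5+(1-q)·8 ⇒ q(2) = (1-q)(4) ⇒ q = 2/3
P2 indiff ⇒ p·5+(1-p)·3 = p·3+(1-p)·4 ⇒ p(2) = (1-p)(1) ⇒ p = 1/3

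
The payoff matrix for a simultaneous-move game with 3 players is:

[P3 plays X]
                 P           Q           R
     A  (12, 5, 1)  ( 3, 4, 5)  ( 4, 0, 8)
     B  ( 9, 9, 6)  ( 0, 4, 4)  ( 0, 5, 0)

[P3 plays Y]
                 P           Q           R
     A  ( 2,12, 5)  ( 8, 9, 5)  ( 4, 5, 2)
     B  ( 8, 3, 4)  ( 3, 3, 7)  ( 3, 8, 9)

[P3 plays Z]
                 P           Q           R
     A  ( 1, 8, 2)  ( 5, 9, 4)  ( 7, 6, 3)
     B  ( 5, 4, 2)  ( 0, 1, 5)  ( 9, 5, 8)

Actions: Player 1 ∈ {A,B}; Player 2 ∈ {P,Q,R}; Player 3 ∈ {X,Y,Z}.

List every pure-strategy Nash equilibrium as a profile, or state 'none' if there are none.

(A,P,X): not NE [P3→Y gives 5>1]
(A,P,Y): not NE [P1→B gives 8>2]
(A,P,Z): not NE [P1→B gives 5>1; P2→Q gives 9>8; P3→Y gives 5>2]
(A,Q,X): not NE [P2→P gives 5>4]
(A,Q,Y): not NE [P2→P gives 12>9]
(A,Q,Z): not NE [P3→Y gives 5>4]
(A,R,X): not NE [P2→P gives 5>0]
(A,R,Y): not NE [P2→P gives 12>5; P3→X gives 8>2]
(A,R,Z): not NE [P1→B gives 9>7; P2→Q gives 9>6; P3→X gives 8>3]
(B,P,X): not NE [P1→A gives 12>9]
(B,P,Y): not NE [P2→R gives 8>3; P3→X gives 6>4]
(B,P,Z): not NE [P2→R gives 5>4; P3→X gives 6>2]
(B,Q,X): not NE [P1→A gives 3>0; P2→P gives 9>4; P3→Y gives 7>4]
(B,Q,Y): not NE [P1→A gives 8>3; P2→R gives 8>3]
(B,Q,Z): not NE [P1→A gives 5>0; P2→R gives 5>1; P3→Y gives 7>5]
(B,R,X): not NE [P1→A gives 4>0; P2→P gives 9>5; P3→Y gives 9>0]
(B,R,Y): not NE [P1→A gives 4>3]
(B,R,Z): not NE [P3→Y gives 9>8]

Equilibria: none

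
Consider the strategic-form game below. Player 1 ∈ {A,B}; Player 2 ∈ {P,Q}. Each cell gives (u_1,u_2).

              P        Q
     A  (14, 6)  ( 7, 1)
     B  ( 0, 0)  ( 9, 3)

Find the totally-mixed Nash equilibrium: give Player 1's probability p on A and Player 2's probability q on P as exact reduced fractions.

P1 indiff ⇒ q·14+(1-q)·7 = q·0+(1-q)·9 ⇒ q(14) = (1-q)(2) ⇒ q = 1/8
P2 indiff ⇒ p·6+(1-p)·0 = p·1+(1-p)·3 ⇒ p(5) = (1-p)(3) ⇒ p = 3/8

P1 mixes 3/8 on A; P2 mixes 1/8 on P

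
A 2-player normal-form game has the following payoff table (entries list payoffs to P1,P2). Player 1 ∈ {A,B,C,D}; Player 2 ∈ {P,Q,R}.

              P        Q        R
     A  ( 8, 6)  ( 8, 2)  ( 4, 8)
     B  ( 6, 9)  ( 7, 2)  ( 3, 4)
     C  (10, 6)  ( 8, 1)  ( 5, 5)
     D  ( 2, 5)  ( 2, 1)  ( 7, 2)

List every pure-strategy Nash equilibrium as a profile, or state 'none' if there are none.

NE set: (C,P)

(A,P): not NE [P1→C gives 10>8; P2→R gives 8>6]
(A,Q): not NE [P2→R gives 8>2]
(A,R): not NE [P1→D gives 7>4]
(B,P): not NE [P1→C gives 10>6]
(B,Q): not NE [P1→C gives 8>7; P2→P gives 9>2]
(B,R): not NE [P1→D gives 7>3; P2→P gives 9>4]
(C,P): NE
(C,Q): not NE [P2→P gives 6>1]
(C,R): not NE [P1→D gives 7>5; P2→P gives 6>5]
(D,P): not NE [P1→C gives 10>2]
(D,Q): not NE [P1→C gives 8>2; P2→P gives 5>1]
(D,R): not NE [P2→P gives 5>2]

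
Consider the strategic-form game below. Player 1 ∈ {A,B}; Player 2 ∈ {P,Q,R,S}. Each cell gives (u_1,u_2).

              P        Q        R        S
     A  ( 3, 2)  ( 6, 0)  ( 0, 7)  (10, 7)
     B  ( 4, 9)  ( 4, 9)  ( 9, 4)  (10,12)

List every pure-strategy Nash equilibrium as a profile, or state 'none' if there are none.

(A,P): not NE [P1→B gives 4>3; P2→S gives 7>2]
(A,Q): not NE [P2→S gives 7>0]
(A,R): not NE [P1→B gives 9>0]
(A,S): NE
(B,P): not NE [P2→S gives 12>9]
(B,Q): not NE [P1→A gives 6>4; P2→S gives 12>9]
(B,R): not NE [P2→S gives 12>4]
(B,S): NE

NE set: (A,S), (B,S)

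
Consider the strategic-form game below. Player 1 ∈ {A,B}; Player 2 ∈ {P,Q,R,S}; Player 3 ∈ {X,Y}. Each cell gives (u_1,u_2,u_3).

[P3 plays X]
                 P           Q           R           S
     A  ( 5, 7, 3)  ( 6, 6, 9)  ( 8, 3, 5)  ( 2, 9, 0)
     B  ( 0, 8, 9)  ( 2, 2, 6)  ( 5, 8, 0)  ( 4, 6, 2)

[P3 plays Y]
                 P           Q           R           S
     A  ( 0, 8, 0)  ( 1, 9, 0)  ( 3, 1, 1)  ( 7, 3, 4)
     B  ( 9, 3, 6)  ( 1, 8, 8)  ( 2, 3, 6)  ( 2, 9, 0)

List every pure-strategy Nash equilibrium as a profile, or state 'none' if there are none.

No pure NE.

(A,P,X): not NE [P2→S gives 9>7]
(A,P,Y): not NE [P1→B gives 9>0; P2→Q gives 9>8; P3→X gives 3>0]
(A,Q,X): not NE [P2→S gives 9>6]
(A,Q,Y): not NE [P3→X gives 9>0]
(A,R,X): not NE [P2→S gives 9>3]
(A,R,Y): not NE [P2→Q gives 9>1; P3→X gives 5>1]
(A,S,X): not NE [P1→B gives 4>2; P3→Y gives 4>0]
(A,S,Y): not NE [P2→Q gives 9>3]
(B,P,X): not NE [P1→A gives 5>0]
(B,P,Y): not NE [P2→S gives 9>3; P3→X gives 9>6]
(B,Q,X): not NE [P1→A gives 6>2; P2→R gives 8>2; P3→Y gives 8>6]
(B,Q,Y): not NE [P2→S gives 9>8]
(B,R,X): not NE [P1→A gives 8>5; P3→Y gives 6>0]
(B,R,Y): not NE [P1→A gives 3>2; P2→S gives 9>3]
(B,S,X): not NE [P2→R gives 8>6]
(B,S,Y): not NE [P1→A gives 7>2; P3→X gives 2>0]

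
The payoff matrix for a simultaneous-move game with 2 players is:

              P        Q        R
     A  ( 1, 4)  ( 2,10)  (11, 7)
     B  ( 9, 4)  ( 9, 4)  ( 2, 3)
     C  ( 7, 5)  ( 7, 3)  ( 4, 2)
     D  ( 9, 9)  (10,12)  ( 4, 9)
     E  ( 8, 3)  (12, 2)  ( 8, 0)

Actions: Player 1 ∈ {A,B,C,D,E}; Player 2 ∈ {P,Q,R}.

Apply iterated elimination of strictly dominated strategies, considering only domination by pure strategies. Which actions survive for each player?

IESDS → P1:{B,D,E} P2:{P,Q}

P1 drop C (E beats it: P:8>7 Q:12>7 R:8>4)
P2 drop R (Q beats it: A:10>7 B:4>3 D:12>9 E:2>0)
P1 drop A (B beats it: P:9>1 Q:9>2)
P1→{B,D,E} P2→{P,Q}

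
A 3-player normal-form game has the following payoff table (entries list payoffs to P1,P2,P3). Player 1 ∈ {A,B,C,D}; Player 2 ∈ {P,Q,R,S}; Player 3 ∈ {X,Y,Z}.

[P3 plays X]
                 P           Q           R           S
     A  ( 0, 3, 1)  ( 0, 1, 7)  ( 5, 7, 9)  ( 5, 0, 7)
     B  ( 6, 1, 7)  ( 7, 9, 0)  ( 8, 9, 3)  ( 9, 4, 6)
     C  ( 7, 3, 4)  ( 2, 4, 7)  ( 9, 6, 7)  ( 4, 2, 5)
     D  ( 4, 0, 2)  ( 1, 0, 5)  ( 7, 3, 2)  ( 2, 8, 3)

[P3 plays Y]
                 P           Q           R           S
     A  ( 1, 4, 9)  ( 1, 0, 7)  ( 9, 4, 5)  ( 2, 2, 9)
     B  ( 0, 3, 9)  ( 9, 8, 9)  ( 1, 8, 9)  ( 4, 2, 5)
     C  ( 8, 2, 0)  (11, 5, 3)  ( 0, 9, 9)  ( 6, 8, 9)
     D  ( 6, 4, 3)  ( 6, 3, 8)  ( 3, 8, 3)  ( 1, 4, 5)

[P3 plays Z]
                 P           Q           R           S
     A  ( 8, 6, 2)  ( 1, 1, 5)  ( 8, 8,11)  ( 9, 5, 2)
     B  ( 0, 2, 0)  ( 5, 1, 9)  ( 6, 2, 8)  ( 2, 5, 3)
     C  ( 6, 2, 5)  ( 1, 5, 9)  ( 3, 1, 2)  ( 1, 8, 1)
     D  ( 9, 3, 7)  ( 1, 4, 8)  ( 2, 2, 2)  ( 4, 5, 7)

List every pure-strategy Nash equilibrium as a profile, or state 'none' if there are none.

PSNE = {(A,R,Z)}

(A,P,X): not NE [P1→C gives 7>0; P2→R gives 7>3; P3→Y gives 9>1]
(A,P,Y): not NE [P1→C gives 8>1]
(A,P,Z): not NE [P1→D gives 9>8; P2→R gives 8>6; P3→Y gives 9>2]
(A,Q,X): not NE [P1→B gives 7>0; P2→R gives 7>1]
(A,Q,Y): not NE [P1→C gives 11>1; P2→R gives 4>0]
(A,Q,Z): not NE [P1→B gives 5>1; P2→R gives 8>1; P3→Y gives 7>5]
(A,R,X): not NE [P1→C gives 9>5; P3→Z gives 11>9]
(A,R,Y): not NE [P3→Z gives 11>5]
(A,R,Z): NE
(A,S,X): not NE [P1→B gives 9>5; P2→R gives 7>0; P3→Y gives 9>7]
(A,S,Y): not NE [P1→C gives 6>2; P2→R gives 4>2]
(A,S,Z): not NE [P2→R gives 8>5; P3→Y gives 9>2]
(B,P,X): not NE [P1→C gives 7>6; P2→R gives 9>1; P3→Y gives 9>7]
(B,P,Y): not NE [P1→C gives 8>0; P2→R gives 8>3]
(B,P,Z): not NE [P1→D gives 9>0; P2→S gives 5>2; P3→Y gives 9>0]
(B,Q,X): not NE [P3→Z gives 9>0]
(B,Q,Y): not NE [P1→C gives 11>9]
(B,Q,Z): not NE [P2→S gives 5>1]
(B,R,X): not NE [P1→C gives 9>8; P3→Y gives 9>3]
(B,R,Y): not NE [P1→A gives 9>1]
(B,R,Z): not NE [P1→A gives 8>6; P2→S gives 5>2; P3→Y gives 9>8]
(B,S,X): not NE [P2→R gives 9>4]
(B,S,Y): not NE [P1→C gives 6>4; P2→R gives 8>2; P3→X gives 6>5]
(B,S,Z): not NE [P1→A gives 9>2; P3→X gives 6>3]
(C,P,X): not NE [P2→R gives 6>3; P3→Z gives 5>4]
(C,P,Y): not NE [P2→R gives 9>2; P3→Z gives 5>0]
(C,P,Z): not NE [P1→D gives 9>6; P2→S gives 8>2]
(C,Q,X): not NE [P1→B gives 7>2; P2→R gives 6>4; P3→Z gives 9>7]
(C,Q,Y): not NE [P2→R gives 9>5; P3→Z gives 9>3]
(C,Q,Z): not NE [P1→B gives 5>1; P2→S gives 8>5]
(C,R,X): not NE [P3→Y gives 9>7]
(C,R,Y): not NE [P1→A gives 9>0]
(C,R,Z): not NE [P1→A gives 8>3; P2→S gives 8>1; P3→Y gives 9>2]
(C,S,X): not NE [P1→B gives 9>4; P2→R gives 6>2; P3→Y gives 9>5]
(C,S,Y): not NE [P2→R gives 9>8]
(C,S,Z): not NE [P1→A gives 9>1; P3→Y gives 9>1]
(D,P,X): not NE [P1→C gives 7>4; P2→S gives 8>0; P3→Z gives 7>2]
(D,P,Y): not NE [P1→C gives 8>6; P2→R gives 8>4; P3→Z gives 7>3]
(D,P,Z): not NE [P2→S gives 5>3]
(D,Q,X): not NE [P1→B gives 7>1; P2→S gives 8>0; P3→Z gives 8>5]
(D,Q,Y): not NE [P1→C gives 11>6; P2→R gives 8>3]
(D,Q,Z): not NE [P1→B gives 5>1; P2→S gives 5>4]
(D,R,X): not NE [P1→C gives 9>7; P2→S gives 8>3; P3→Y gives 3>2]
(D,R,Y): not NE [P1→A gives 9>3]
(D,R,Z): not NE [P1→A gives 8>2; P2→S gives 5>2; P3→Y gives 3>2]
(D,S,X): not NE [P1→B gives 9>2; P3→Z gives 7>3]
(D,S,Y): not NE [P1→C gives 6>1; P2→R gives 8>4; P3→Z gives 7>5]
(D,S,Z): not NE [P1→A gives 9>4]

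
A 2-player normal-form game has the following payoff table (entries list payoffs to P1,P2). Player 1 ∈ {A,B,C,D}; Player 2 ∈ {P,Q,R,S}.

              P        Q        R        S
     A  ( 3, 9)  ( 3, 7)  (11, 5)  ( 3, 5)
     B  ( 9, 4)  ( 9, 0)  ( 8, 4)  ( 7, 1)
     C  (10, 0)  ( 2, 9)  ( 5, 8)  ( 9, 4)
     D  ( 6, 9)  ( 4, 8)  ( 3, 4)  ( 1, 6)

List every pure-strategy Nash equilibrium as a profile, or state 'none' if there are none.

(A,P): not NE [P1→C gives 10>3]
(A,Q): not NE [P1→B gives 9>3; P2→P gives 9>7]
(A,R): not NE [P2→P gives 9>5]
(A,S): not NE [P1→C gives 9>3; P2→P gives 9>5]
(B,P): not NE [P1→C gives 10>9]
(B,Q): not NE [P2→R gives 4>0]
(B,R): not NE [P1→A gives 11>8]
(B,S): not NE [P1→C gives 9>7; P2→R gives 4>1]
(C,P): not NE [P2→Q gives 9>0]
(C,Q): not NE [P1→B gives 9>2]
(C,R): not NE [P1→A gives 11>5; P2→Q gives 9>8]
(C,S): not NE [P2→Q gives 9>4]
(D,P): not NE [P1→C gives 10>6]
(D,Q): not NE [P1→B gives 9>4; P2→P gives 9>8]
(D,R): not NE [P1→A gives 11>3; P2→P gives 9>4]
(D,S): not NE [P1→C gives 9>1; P2→P gives 9>6]

No pure NE.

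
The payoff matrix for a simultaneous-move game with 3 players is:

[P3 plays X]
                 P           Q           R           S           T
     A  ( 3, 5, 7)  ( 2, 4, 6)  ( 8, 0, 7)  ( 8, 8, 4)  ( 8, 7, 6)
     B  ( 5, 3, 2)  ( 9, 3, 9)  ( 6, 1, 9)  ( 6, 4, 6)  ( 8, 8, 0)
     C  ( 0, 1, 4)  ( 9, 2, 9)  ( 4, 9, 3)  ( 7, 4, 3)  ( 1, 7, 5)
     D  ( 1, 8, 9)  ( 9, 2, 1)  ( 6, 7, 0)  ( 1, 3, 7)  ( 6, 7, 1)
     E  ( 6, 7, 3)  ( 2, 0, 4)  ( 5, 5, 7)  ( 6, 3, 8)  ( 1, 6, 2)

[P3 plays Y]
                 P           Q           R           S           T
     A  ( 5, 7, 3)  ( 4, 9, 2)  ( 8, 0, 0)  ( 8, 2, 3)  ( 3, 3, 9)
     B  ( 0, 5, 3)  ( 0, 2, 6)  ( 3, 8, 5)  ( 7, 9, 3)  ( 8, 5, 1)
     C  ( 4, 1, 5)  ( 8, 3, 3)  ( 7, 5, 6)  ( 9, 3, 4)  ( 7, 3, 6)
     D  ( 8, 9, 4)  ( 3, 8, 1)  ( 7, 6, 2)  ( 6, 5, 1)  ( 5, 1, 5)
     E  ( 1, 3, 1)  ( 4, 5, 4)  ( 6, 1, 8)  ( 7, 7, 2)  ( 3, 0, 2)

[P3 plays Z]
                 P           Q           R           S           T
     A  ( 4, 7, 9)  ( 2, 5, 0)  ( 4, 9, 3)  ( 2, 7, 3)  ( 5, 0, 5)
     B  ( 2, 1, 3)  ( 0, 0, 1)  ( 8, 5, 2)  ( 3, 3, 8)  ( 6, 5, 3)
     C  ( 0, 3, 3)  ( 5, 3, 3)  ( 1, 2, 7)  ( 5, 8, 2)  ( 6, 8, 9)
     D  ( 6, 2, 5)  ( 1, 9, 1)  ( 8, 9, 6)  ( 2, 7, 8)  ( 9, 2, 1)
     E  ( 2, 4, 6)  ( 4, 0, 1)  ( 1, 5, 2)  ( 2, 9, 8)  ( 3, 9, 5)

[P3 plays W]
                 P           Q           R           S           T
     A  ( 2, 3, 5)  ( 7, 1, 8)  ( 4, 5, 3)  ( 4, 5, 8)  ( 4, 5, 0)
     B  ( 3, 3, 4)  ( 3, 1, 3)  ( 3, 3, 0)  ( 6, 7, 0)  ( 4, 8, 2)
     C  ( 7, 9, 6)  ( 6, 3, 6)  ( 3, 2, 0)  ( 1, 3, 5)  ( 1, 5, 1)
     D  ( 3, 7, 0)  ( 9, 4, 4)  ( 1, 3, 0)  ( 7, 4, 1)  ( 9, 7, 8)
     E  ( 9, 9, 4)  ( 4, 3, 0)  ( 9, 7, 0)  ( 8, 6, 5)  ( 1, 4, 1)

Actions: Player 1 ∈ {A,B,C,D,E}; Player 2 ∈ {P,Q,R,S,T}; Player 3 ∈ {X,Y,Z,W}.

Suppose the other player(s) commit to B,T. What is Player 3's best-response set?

u_3(X vs B,T) = 0
u_3(Y vs B,T) = 1
u_3(Z vs B,T) = 3
u_3(W vs B,T) = 2
max payoff 3 at {Z}

P3 best: {Z}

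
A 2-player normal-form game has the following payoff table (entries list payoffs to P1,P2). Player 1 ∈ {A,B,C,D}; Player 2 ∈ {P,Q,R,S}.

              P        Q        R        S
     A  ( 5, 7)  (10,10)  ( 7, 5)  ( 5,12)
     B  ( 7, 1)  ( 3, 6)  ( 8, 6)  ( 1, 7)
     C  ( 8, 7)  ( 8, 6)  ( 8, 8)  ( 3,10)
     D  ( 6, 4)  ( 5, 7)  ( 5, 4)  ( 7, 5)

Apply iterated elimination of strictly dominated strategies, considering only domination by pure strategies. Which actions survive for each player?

P2 drop P (S beats it: A:12>7 B:7>1 C:10>7 D:5>4)
P2 drop R (S beats it: A:12>5 B:7>6 C:10>8 D:5>4)
P1 drop B (A beats it: Q:10>3 S:5>1)
P1 drop C (A beats it: Q:10>8 S:5>3)
P1→{A,D} P2→{Q,S}

Survivors P1:{A,D} P2:{Q,S}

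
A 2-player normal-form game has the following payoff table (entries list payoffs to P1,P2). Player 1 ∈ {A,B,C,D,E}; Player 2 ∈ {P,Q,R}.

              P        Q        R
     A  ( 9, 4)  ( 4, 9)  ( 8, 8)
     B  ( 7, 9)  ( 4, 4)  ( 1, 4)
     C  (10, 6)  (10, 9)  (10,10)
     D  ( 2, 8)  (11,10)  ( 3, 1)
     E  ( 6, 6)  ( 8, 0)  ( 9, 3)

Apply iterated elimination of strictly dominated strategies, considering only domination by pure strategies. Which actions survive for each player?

Remaining: P1:{C,D} P2:{Q,R}

P1 drop A (C beats it: P:10>9 Q:10>4 R:10>8)
P1 drop B (C beats it: P:10>7 Q:10>4 R:10>1)
P1 drop E (C beats it: P:10>6 Q:10>8 R:10>9)
P2 drop P (Q beats it: C:9>6 D:10>8)
P1→{C,D} P2→{Q,R}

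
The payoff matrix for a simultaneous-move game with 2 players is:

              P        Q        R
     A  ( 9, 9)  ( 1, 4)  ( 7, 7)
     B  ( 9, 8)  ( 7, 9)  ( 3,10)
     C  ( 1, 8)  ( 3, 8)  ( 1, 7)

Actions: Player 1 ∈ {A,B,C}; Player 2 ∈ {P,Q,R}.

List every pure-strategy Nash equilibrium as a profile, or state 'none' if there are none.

PSNE = {(A,P)}

(A,P): NE
(A,Q): not NE [P1→B gives 7>1; P2→P gives 9>4]
(A,R): not NE [P2→P gives 9>7]
(B,P): not NE [P2→R gives 10>8]
(B,Q): not NE [P2→R gives 10>9]
(B,R): not NE [P1→A gives 7>3]
(C,P): not NE [P1→B gives 9>1]
(C,Q): not NE [P1→B gives 7>3]
(C,R): not NE [P1→A gives 7>1; P2→Q gives 8>7]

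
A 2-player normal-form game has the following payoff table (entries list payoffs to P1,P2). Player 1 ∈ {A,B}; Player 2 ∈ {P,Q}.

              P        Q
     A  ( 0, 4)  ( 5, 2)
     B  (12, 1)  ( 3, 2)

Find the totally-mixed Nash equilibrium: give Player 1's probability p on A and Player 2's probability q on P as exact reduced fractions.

P1 indiff ⇒ q·0+(1-q)·5 = q·12+(1-q)·3 ⇒ q(-12) = (1-q)(-2) ⇒ q = 1/7
P2 indiff ⇒ p·4+(1-p)·1 = p·2+(1-p)·2 ⇒ p(2) = (1-p)(1) ⇒ p = 1/3

(p,q) = (1/3, 1/7)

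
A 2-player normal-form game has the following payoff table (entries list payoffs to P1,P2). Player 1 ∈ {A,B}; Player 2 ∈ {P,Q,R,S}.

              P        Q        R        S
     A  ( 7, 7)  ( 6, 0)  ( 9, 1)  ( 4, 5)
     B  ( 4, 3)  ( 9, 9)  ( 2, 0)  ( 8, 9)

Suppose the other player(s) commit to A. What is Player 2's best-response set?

argmax u_2 = {P}

u_2(P vs A) = 7
u_2(Q vs A) = 0
u_2(R vs A) = 1
u_2(S vs A) = 5
max payoff 7 at {P}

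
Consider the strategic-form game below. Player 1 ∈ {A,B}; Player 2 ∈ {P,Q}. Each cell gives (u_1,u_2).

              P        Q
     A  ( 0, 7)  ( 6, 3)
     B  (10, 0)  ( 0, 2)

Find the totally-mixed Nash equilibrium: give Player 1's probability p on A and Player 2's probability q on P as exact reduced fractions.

P1 indiff ⇒ q·0+(1-q)·6 = q·10+(1-q)·0 ⇒ q(-10) = (1-q)(-6) ⇒ q = 3/8
P2 indiff ⇒ p·7+(1-p)·0 = p·3+(1-p)·2 ⇒ p(4) = (1-p)(2) ⇒ p = 1/3

(p,q) = (1/3, 3/8)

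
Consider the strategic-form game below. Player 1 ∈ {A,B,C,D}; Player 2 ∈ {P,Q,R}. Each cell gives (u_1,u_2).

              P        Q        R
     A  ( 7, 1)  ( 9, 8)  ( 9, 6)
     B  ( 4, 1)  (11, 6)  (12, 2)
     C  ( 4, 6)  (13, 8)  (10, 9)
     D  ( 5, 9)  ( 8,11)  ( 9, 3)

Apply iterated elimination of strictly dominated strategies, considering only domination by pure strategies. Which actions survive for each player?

P2 drop P (Q beats it: A:8>1 B:6>1 C:8>6 D:11>9)
P1 drop A (B beats it: Q:11>9 R:12>9)
P1 drop D (B beats it: Q:11>8 R:12>9)
P1→{B,C} P2→{Q,R}

Survivors P1:{B,C} P2:{Q,R}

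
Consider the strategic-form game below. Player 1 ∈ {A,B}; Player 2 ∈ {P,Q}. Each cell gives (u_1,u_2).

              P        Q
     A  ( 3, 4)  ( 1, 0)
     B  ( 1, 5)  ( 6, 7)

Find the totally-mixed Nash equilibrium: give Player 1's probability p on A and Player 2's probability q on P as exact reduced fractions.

(p,q) = (1/3, 5/7)

P1 indiff ⇒ q·3+(1-q)·1 = q·1+(1-q)·6 ⇒ q(2) = (1-q)(5) ⇒ q = 5/7
P2 indiff ⇒ p·4+(1-p)·5 = p·0+(1-p)·7 ⇒ p(4) = (1-p)(2) ⇒ p = 1/3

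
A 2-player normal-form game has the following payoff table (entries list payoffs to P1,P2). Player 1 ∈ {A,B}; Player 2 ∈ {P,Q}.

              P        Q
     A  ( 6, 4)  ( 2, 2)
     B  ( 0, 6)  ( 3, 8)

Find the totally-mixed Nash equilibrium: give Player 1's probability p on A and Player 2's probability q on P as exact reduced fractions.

P1 mixes 1/2 on A; P2 mixes 1/7 on P

P1 indiff ⇒ q·6+(1-q)·2 = q·0+(1-q)·3 ⇒ q(6) = (1-q)(1) ⇒ q = 1/7
P2 indiff ⇒ p·4+(1-p)·6 = p·2+(1-p)·8 ⇒ p(2) = (1-p)(2) ⇒ p = 1/2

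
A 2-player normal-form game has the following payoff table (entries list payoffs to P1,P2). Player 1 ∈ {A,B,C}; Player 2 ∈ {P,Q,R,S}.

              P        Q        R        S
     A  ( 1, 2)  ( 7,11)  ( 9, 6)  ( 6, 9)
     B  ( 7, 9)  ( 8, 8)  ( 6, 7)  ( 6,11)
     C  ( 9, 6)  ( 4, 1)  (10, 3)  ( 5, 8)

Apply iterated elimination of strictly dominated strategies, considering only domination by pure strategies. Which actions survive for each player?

P2 drop P (S beats it: A:9>2 B:11>9 C:8>6)
P2 drop R (S beats it: A:9>6 B:11>7 C:8>3)
P1 drop C (A beats it: Q:7>4 S:6>5)
P1→{A,B} P2→{Q,S}

IESDS → P1:{A,B} P2:{Q,S}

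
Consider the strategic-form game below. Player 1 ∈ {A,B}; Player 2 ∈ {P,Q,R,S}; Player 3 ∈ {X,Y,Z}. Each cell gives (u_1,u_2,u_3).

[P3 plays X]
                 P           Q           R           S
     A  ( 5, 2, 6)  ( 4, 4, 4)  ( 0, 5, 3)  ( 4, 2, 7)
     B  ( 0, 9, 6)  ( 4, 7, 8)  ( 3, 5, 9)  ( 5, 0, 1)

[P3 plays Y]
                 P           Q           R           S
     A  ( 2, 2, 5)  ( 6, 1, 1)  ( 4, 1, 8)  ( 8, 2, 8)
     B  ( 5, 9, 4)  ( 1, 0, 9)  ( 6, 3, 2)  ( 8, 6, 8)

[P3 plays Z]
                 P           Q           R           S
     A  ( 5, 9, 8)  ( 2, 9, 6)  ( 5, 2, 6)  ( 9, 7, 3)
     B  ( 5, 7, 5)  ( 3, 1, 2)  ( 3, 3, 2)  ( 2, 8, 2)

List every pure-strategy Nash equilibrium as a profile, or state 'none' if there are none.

Nash profiles: (A,P,Z), (A,S,Y)

(A,P,X): not NE [P2→R gives 5>2; P3→Z gives 8>6]
(A,P,Y): not NE [P1→B gives 5>2; P3→Z gives 8>5]
(A,P,Z): NE
(A,Q,X): not NE [P2→R gives 5>4; P3→Z gives 6>4]
(A,Q,Y): not NE [P2→S gives 2>1; P3→Z gives 6>1]
(A,Q,Z): not NE [P1→B gives 3>2]
(A,R,X): not NE [P1→B gives 3>0; P3→Y gives 8>3]
(A,R,Y): not NE [P1→B gives 6>4; P2→S gives 2>1]
(A,R,Z): not NE [P2→Q gives 9>2; P3→Y gives 8>6]
(A,S,X): not NE [P1→B gives 5>4; P2→R gives 5>2; P3→Y gives 8>7]
(A,S,Y): NE
(A,S,Z): not NE [P2→Q gives 9>7; P3→Y gives 8>3]
(B,P,X): not NE [P1→A gives 5>0]
(B,P,Y): not NE [P3→X gives 6>4]
(B,P,Z): not NE [P2→S gives 8>7; P3→X gives 6>5]
(B,Q,X): not NE [P2→P gives 9>7; P3→Y gives 9>8]
(B,Q,Y): not NE [P1→A gives 6>1; P2→P gives 9>0]
(B,Q,Z): not NE [P2→S gives 8>1; P3→Y gives 9>2]
(B,R,X): not NE [P2→P gives 9>5]
(B,R,Y): not NE [P2→P gives 9>3; P3→X gives 9>2]
(B,R,Z): not NE [P1→A gives 5>3; P2→S gives 8>3; P3→X gives 9>2]
(B,S,X): not NE [P2→P gives 9>0; P3→Y gives 8>1]
(B,S,Y): not NE [P2→P gives 9>6]
(B,S,Z): not NE [P1→A gives 9>2; P3→Y gives 8>2]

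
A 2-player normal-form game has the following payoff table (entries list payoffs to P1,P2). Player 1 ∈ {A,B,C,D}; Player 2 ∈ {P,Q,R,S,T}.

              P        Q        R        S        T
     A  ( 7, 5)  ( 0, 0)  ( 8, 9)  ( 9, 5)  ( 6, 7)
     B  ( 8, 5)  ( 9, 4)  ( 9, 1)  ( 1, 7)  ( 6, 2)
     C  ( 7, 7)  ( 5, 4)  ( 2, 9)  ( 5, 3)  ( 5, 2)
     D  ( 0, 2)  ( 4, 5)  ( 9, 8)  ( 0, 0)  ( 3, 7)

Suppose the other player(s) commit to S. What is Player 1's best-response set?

u_1(A vs S) = 9
u_1(B vs S) = 1
u_1(C vs S) = 5
u_1(D vs S) = 0
max payoff 9 at {A}

P1 best: {A}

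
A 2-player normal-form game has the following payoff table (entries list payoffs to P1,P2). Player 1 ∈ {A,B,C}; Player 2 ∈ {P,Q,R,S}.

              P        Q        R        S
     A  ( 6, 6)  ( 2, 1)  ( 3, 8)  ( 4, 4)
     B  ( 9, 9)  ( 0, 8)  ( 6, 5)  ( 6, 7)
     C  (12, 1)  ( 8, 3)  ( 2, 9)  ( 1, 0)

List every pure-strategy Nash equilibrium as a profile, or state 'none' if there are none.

PSNE: ∅

(A,P): not NE [P1→C gives 12>6; P2→R gives 8>6]
(A,Q): not NE [P1→C gives 8>2; P2→R gives 8>1]
(A,R): not NE [P1→B gives 6>3]
(A,S): not NE [P1→B gives 6>4; P2→R gives 8>4]
(B,P): not NE [P1→C gives 12>9]
(B,Q): not NE [P1→C gives 8>0; P2→P gives 9>8]
(B,R): not NE [P2→P gives 9>5]
(B,S): not NE [P2→P gives 9>7]
(C,P): not NE [P2→R gives 9>1]
(C,Q): not NE [P2→R gives 9>3]
(C,R): not NE [P1→B gives 6>2]
(C,S): not NE [P1→B gives 6>1; P2→R gives 9>0]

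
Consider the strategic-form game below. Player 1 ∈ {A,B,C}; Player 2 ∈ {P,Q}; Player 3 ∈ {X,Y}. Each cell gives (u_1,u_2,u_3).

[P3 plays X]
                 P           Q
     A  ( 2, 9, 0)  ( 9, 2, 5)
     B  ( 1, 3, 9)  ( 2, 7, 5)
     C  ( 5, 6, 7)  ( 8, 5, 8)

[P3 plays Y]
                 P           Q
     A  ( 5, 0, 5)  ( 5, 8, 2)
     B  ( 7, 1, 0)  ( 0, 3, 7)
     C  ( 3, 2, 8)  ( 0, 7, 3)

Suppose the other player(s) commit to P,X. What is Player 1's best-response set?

P1 best: {C}

u_1(A vs P,X) = 2
u_1(B vs P,X) = 1
u_1(C vs P,X) = 5
max payoff 5 at {C}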